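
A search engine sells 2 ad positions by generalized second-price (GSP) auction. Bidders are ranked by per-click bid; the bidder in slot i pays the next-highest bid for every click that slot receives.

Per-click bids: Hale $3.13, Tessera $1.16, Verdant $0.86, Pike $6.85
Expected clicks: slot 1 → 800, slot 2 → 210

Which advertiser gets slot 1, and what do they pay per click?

Pike; $3.13 per click

Per-click bids in order: $6.85 (Pike) > $3.13 (Hale) > $1.16 (Tessera) > …
Slot 1 goes to the first-ranked bidder, Pike, who pays the next bid down: $3.13/click.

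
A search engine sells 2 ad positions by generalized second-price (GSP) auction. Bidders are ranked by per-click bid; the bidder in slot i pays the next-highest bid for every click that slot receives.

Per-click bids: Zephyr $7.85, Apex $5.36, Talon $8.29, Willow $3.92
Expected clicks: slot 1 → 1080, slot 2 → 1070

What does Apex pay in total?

Apex pays $0.00

Sorting advertisers: $8.29 (Talon) > $7.85 (Zephyr) > $5.36 (Apex) > …
Apex ranks below slot 2 → no slot, pays nothing.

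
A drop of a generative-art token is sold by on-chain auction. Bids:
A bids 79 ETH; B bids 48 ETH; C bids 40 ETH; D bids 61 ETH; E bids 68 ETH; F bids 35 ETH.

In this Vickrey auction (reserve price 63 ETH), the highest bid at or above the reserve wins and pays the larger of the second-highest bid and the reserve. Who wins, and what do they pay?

A pays 68 ETH

Vickrey auction (reserve price 63 ETH): the highest bid at or above the reserve wins and pays the larger of the second-highest bid and the reserve.
Bids in order: 79 (A) > 68 (E) > 61 (D) > 48 (B) > 40 (C) > 35 (F)
A has the top bid at or above the reserve (79 ETH).
max(second-highest 68 ETH, reserve 63 ETH) = 68 ETH; the reserve does not bind.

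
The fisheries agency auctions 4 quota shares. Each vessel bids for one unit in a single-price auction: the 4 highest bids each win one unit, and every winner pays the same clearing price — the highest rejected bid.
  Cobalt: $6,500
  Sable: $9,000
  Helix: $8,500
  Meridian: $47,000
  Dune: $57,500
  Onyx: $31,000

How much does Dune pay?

Bids ranked high→low: 57,500 (Dune), 47,000 (Meridian), 31,000 (Onyx), 9,000 (Sable), 8,500 (Helix), 6,500 (Cobalt)
The 4 highest are Dune, Meridian, Onyx, Sable.
Highest unsuccessful bid: $8,500 → clearing price.
Dune wins → pays $8,500.

Dune pays $8,500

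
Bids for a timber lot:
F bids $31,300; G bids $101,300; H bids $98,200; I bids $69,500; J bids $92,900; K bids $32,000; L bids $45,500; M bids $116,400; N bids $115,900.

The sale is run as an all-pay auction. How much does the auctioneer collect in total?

Sorting bids: 116,400 (M) > 115,900 (N) > 101,300 (G) > 98,200 (H) > 92,900 (J) > 69,500 (I) > …
Every bidder forfeits their bid regardless of winning.
Revenue = 31,300 + 101,300 + 98,200 + 69,500 + 92,900 + 32,000 + 45,500 + 116,400 + 115,900 = $703,000.

Total revenue: $703,000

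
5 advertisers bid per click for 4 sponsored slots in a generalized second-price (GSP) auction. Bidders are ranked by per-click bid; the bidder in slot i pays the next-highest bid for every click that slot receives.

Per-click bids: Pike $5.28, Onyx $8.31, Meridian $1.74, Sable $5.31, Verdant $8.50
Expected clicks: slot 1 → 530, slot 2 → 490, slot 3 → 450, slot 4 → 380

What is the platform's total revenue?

Total revenue: $10043.40

Per-click bids in order: $8.50 (Verdant) > $8.31 (Onyx) > $5.31 (Sable) > $5.28 (Pike) > $1.74 (Meridian)
Slot 1: Verdant pays $8.31 × 530 = $4404.30
Slot 2: Onyx pays $5.31 × 490 = $2601.90
Slot 3: Sable pays $5.28 × 450 = $2376.00
Slot 4: Pike pays $1.74 × 380 = $661.20
Total = $10043.40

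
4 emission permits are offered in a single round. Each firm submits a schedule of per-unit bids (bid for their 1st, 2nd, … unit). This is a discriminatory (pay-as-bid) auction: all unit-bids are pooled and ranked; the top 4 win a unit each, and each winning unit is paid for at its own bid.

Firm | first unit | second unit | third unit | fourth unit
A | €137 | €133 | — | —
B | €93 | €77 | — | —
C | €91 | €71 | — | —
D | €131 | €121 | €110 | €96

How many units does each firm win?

A 2, D 2

Merging the schedules and taking the best 4: 137 (A-1), 133 (A-2), 131 (D-1), 121 (D-2)
Next rejected bid: €110 (not a price — pay-as-bid).
Allocation: A 2, D 2.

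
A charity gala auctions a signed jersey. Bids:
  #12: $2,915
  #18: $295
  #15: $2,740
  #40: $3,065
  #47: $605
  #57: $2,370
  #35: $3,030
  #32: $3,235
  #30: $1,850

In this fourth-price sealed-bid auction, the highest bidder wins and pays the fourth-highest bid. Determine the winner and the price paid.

Bids in order: 3,235 (#32) > 3,065 (#40) > 3,030 (#35) > 2,915 (#12) > 2,740 (#15) > 2,370 (#57) > …
#32 is highest; pays the fourth-highest bid, $2,915.

#32 pays $2,915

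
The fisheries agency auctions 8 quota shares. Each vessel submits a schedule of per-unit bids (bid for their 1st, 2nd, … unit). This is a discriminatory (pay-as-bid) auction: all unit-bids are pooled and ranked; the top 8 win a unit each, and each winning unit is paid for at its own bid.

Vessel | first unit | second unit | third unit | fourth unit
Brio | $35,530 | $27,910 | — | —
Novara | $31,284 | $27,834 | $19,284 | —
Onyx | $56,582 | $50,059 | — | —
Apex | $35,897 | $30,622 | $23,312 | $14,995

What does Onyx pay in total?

Pooled unit-bids ranked (top 8): 56,582 (Onyx-1), 50,059 (Onyx-2), 35,897 (Apex-1), 35,530 (Brio-1), 31,284 (Novara-1), 30,622 (Apex-2), 27,910 (Brio-2), 27,834 (Novara-2)
Next rejected bid: $23,312 (not a price — pay-as-bid).
Onyx's winning unit-bids: 56,582 + 50,059 = $106,641.

Onyx pays $106,641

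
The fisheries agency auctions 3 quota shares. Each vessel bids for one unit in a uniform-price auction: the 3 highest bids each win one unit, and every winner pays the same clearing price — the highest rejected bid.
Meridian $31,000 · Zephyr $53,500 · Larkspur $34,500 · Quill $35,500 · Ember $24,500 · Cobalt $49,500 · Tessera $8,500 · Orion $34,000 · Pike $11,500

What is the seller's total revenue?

Sorting: 53,500 (Zephyr), 49,500 (Cobalt), 35,500 (Quill), 34,500 (Larkspur), 34,000 (Orion), …
Winners (3 units): Zephyr, Cobalt, Quill.
First losing bid is Larkspur's $34,500, which sets the uniform price.
Total revenue = 3 × $34,500 = $103,500.

Total revenue: $103,500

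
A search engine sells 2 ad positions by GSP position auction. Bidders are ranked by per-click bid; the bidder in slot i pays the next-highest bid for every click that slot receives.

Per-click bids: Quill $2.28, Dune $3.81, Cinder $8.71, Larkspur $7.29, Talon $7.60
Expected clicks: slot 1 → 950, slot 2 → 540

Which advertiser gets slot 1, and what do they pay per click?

Sorting advertisers: $8.71 (Cinder) > $7.60 (Talon) > $7.29 (Larkspur) > …
Slot 1 goes to the first-ranked bidder, Cinder, who pays the next bid down: $7.60/click.

Cinder; $7.60 per click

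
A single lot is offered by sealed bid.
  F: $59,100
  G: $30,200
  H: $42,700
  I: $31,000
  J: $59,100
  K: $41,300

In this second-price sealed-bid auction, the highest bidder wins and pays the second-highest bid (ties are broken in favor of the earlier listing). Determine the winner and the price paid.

F pays $59,100

Sorting bids: 59,100 (F) > 59,100 (J) > 42,700 (H) > 41,300 (K) > 31,000 (I) > 30,200 (G)
F and J tie at $59,100; tie-break gives it to F.
F wins with the highest bid; price is set by the runner-up at $59,100.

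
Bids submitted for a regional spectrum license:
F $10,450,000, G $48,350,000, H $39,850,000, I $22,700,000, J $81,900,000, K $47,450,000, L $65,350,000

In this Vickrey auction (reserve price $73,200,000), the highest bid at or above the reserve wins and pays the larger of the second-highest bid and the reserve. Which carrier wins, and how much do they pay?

Vickrey auction (reserve price $73,200,000): the highest bid at or above the reserve wins and pays the larger of the second-highest bid and the reserve.
Bids in order: 81,900,000 (J) > 65,350,000 (L) > 48,350,000 (G) > 47,450,000 (K) > 39,850,000 (H) > 22,700,000 (I) > …
Highest eligible bid: J at $81,900,000.
Second-highest bid $65,350,000 is below the reserve $73,200,000, so the reserve binds → payment $73,200,000.

J pays $73,200,000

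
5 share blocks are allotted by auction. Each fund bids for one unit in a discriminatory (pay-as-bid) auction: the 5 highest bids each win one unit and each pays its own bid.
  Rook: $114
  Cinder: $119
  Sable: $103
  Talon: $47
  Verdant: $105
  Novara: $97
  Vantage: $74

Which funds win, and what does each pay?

Ordering the bids: 119 (Cinder), 114 (Rook), 105 (Verdant), 103 (Sable), 97 (Novara), 74 (Vantage), 47 (Talon)
The 5 highest are Cinder, Rook, Verdant, Sable, Novara.
Each winner pays its own bid: Cinder $119, Rook $114, Verdant $105, Sable $103, Novara $97.

Cinder $119, Rook $114, Verdant $105, Sable $103, Novara $97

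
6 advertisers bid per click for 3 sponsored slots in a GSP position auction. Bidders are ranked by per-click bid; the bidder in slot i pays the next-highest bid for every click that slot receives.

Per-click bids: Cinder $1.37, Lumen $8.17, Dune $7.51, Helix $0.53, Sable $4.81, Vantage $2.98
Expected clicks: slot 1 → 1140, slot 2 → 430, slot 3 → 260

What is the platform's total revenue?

Total revenue: $11404.50

Per-click bids in order: $8.17 (Lumen) > $7.51 (Dune) > $4.81 (Sable) > $2.98 (Vantage) > …
Slot 1: Lumen pays $7.51 × 1140 = $8561.40
Slot 2: Dune pays $4.81 × 430 = $2068.30
Slot 3: Sable pays $2.98 × 260 = $774.80
Total = $11404.50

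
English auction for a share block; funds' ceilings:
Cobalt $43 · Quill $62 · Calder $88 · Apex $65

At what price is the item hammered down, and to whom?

Limits in order: 88 (Calder) > 65 (Apex) > 62 (Quill) > 43 (Cobalt)
Once the price passes $65, only Calder is left; the hammer falls at Apex's limit of $65.

Calder wins at $65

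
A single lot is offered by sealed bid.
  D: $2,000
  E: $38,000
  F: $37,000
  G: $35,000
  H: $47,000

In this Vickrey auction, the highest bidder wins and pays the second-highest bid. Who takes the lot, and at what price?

H pays $38,000

Rule: the highest bidder wins and pays the second-highest bid.
Bids ranked: 47,000 (H) > 38,000 (E) > 37,000 (F) > 35,000 (G) > 2,000 (D)
H is highest; pays the second-highest bid, $38,000.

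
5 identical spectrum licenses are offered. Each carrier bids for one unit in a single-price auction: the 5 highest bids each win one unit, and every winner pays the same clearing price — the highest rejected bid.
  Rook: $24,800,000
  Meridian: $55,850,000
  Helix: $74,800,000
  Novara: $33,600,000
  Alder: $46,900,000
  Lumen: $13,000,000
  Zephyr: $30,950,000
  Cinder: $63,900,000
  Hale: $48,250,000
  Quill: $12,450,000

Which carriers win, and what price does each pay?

Helix, Cinder, Meridian, Hale, Alder; each pays $33,600,000

Bids ranked high→low: 74,800,000 (Helix), 63,900,000 (Cinder), 55,850,000 (Meridian), 48,250,000 (Hale), 46,900,000 (Alder), 33,600,000 (Novara), 30,950,000 (Zephyr), …
Top 5: Helix, Cinder, Meridian, Hale, Alder.
First losing bid is Novara's $33,600,000, which sets the uniform price.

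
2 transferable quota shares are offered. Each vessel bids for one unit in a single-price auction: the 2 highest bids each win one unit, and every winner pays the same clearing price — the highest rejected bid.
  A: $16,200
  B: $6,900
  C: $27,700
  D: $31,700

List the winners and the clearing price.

Bids ranked high→low: 31,700 (D), 27,700 (C), 16,200 (A), 6,900 (B)
Top 2: D, C.
Clearing price = highest rejected bid = $16,200.

D, C; each pays $16,200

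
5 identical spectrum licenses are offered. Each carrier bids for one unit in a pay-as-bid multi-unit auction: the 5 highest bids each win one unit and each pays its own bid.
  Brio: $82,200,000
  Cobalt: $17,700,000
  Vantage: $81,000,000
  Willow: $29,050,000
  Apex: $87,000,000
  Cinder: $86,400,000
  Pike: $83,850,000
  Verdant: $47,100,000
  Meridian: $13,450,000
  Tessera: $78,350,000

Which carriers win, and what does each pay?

Bids ranked high→low: 87,000,000 (Apex), 86,400,000 (Cinder), 83,850,000 (Pike), 82,200,000 (Brio), 81,000,000 (Vantage), 78,350,000 (Tessera), 47,100,000 (Verdant), …
Top 5: Apex, Cinder, Pike, Brio, Vantage.
Each winner pays its own bid: Apex $87,000,000, Cinder $86,400,000, Pike $83,850,000, Brio $82,200,000, Vantage $81,000,000.

Apex $87,000,000, Cinder $86,400,000, Pike $83,850,000, Brio $82,200,000, Vantage $81,000,000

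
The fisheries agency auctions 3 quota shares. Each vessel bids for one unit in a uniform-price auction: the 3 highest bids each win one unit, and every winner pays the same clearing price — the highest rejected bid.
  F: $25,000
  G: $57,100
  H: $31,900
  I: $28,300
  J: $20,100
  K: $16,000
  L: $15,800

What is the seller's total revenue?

Sorting: 57,100 (G), 31,900 (H), 28,300 (I), 25,000 (F), 20,100 (J), …
The 3 highest are G, H, I.
Clearing price = highest rejected bid = $25,000.
Total revenue = 3 × $25,000 = $75,000.

Total revenue: $75,000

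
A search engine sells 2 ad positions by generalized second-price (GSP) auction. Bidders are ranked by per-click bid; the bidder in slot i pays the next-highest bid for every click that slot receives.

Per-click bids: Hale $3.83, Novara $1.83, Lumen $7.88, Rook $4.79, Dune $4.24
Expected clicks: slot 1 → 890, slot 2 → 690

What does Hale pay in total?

Hale pays $0.00

Per-click bids in order: $7.88 (Lumen) > $4.79 (Rook) > $4.24 (Dune) > …
Hale ranks below slot 2 → no slot, pays nothing.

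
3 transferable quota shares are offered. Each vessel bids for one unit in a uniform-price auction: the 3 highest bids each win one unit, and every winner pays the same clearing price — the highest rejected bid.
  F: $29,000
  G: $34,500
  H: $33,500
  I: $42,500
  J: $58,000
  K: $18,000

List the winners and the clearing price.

Bids ranked high→low: 58,000 (J), 42,500 (I), 34,500 (G), 33,500 (H), 29,000 (F), …
The 3 highest are J, I, G.
Highest unsuccessful bid: $33,500 → clearing price.

J, I, G; each pays $33,500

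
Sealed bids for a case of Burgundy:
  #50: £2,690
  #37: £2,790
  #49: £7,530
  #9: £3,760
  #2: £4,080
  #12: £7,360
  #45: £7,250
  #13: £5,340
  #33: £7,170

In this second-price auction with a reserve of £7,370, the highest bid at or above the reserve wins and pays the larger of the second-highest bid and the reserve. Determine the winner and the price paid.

Sorting bids: 7,530 (#49) > 7,360 (#12) > 7,250 (#45) > 7,170 (#33) > 5,340 (#13) > 4,080 (#2) > …
Highest eligible bid: #49 at £7,530.
max(second-highest £7,360, reserve £7,370) = £7,370.

#49 pays £7,370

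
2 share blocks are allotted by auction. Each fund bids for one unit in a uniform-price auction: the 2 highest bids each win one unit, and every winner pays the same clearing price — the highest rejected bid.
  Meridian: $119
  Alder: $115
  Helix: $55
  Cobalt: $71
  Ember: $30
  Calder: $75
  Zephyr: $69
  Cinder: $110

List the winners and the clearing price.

Bids ranked high→low: 119 (Meridian), 115 (Alder), 110 (Cinder), 75 (Calder), …
The 2 highest are Meridian, Alder.
First losing bid is Cinder's $110, which sets the uniform price.

Meridian, Alder; each pays $110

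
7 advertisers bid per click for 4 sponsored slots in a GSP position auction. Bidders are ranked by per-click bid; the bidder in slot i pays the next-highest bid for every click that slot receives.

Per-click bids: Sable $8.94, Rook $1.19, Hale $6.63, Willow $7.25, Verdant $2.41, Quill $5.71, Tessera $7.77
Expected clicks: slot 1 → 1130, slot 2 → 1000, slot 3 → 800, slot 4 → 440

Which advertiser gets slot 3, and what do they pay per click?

Per-click bids in order: $8.94 (Sable) > $7.77 (Tessera) > $7.25 (Willow) > $6.63 (Hale) > $5.71 (Quill) > …
Slot 3 goes to the third-ranked bidder, Willow, who pays the next bid down: $6.63/click.

Willow; $6.63 per click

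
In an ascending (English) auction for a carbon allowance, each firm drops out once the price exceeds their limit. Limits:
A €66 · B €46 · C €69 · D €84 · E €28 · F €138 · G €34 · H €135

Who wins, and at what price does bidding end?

F wins at €135

Sorting limits: 138 (F) > 135 (H) > 84 (D) > 69 (C) > 66 (A) > 46 (B) > …
Bidding ends when H exits at €135; F takes it.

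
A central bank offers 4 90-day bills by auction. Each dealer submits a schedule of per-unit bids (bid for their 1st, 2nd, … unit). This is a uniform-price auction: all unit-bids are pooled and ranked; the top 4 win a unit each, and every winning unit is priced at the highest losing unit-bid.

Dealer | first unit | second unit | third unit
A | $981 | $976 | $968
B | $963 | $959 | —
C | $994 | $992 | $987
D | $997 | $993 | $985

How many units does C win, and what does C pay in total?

C: 2 units, pays $1,974

Merging the schedules and taking the best 4: 997 (D-1), 994 (C-1), 993 (D-2), 992 (C-2)
First bid not allocated: $987.
C wins 2 unit(s) at $987 each.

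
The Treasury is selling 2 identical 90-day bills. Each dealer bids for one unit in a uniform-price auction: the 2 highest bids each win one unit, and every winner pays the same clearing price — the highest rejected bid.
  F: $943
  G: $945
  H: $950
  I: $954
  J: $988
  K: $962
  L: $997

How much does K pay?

K pays $0

Bids ranked high→low: 997 (L), 988 (J), 962 (K), 954 (I), …
Top 2: L, J.
Highest unsuccessful bid: $962 → clearing price.
K does not win → pays $0.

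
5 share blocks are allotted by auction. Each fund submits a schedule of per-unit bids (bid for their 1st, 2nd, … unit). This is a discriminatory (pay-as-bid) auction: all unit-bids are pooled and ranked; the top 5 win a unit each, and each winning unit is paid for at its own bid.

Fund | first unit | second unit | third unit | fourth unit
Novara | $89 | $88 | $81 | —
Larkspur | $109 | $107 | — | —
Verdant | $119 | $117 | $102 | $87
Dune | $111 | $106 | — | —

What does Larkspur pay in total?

Pooled unit-bids ranked (top 5): 119 (Verdant-1), 117 (Verdant-2), 111 (Dune-1), 109 (Larkspur-1), 107 (Larkspur-2)
Next rejected bid: $106 (not a price — pay-as-bid).
Larkspur's winning unit-bids: 109 + 107 = $216.

Larkspur pays $216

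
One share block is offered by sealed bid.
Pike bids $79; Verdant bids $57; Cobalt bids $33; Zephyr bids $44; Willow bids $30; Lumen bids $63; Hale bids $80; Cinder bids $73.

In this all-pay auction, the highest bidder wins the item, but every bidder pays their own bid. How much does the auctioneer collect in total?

Total revenue: $459

Rule: the highest bidder wins the item, but every bidder pays their own bid.
Bids ranked: 80 (Hale) > 79 (Pike) > 73 (Cinder) > 63 (Lumen) > 57 (Verdant) > 44 (Zephyr) > …
Every bidder forfeits their bid regardless of winning.
Revenue = 79 + 57 + 33 + 44 + 30 + 63 + 80 + 73 = $459.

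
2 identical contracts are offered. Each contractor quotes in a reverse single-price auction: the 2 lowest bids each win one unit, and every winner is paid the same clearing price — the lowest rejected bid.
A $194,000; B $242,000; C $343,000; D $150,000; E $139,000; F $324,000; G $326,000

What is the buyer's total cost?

Total cost: $388,000

Bids ranked low→high: 139,000 (E), 150,000 (D), 194,000 (A), 242,000 (B), …
Lowest 2: E, D.
First losing bid is A's $194,000, which sets the uniform price.
Total cost = 2 × $194,000 = $388,000.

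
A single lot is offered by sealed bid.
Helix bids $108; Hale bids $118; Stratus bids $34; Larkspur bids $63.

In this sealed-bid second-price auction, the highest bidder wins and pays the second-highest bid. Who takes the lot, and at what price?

Sealed-bid second-price auction: the highest bidder wins and pays the second-highest bid.
Bids in order: 118 (Hale) > 108 (Helix) > 63 (Larkspur) > 34 (Stratus)
Second-price: Hale pays Helix's bid of $108.

Hale pays $108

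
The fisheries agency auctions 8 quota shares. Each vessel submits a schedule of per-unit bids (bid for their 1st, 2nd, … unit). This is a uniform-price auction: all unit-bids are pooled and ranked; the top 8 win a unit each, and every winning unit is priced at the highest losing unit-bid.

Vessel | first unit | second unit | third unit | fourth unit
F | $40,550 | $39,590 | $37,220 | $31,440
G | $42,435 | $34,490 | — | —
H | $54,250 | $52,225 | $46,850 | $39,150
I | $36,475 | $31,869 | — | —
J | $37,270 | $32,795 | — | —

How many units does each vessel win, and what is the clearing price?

F 2, G 1, H 4, J 1; clearing price $37,220

All unit-bids, highest first — top 8: 54,250 (H-1), 52,225 (H-2), 46,850 (H-3), 42,435 (G-1), 40,550 (F-1), 39,590 (F-2), 39,150 (H-4), 37,270 (J-1)
The (k+1)-th unit-bid is $37,220.
Allocation: F 2, G 1, H 4, J 1.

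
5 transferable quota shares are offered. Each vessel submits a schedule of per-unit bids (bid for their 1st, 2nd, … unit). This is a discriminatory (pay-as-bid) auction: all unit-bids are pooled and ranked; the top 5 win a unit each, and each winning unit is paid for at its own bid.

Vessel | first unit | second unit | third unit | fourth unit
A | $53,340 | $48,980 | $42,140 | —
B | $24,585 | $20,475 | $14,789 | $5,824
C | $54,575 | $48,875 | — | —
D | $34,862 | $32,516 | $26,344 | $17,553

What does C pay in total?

C pays $103,450

Pooled unit-bids ranked (top 5): 54,575 (C-1), 53,340 (A-1), 48,980 (A-2), 48,875 (C-2), 42,140 (A-3)
Next rejected bid: $34,862 (not a price — pay-as-bid).
C's winning unit-bids: 54,575 + 48,875 = $103,450.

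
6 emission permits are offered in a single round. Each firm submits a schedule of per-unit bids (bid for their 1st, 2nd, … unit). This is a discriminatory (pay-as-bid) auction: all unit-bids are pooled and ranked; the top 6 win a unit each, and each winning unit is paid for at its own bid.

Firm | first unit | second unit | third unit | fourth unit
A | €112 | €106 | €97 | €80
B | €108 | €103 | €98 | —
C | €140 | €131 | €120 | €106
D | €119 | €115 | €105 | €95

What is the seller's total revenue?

Merging the schedules and taking the best 6: 140 (C-1), 131 (C-2), 120 (C-3), 119 (D-1), 115 (D-2), 112 (A-1)
Next rejected bid: €108 (not a price — pay-as-bid).
Each winning unit pays its own bid.
Revenue = 140 + 131 + 120 + 119 + 115 + 112 = €737.

Total revenue: €737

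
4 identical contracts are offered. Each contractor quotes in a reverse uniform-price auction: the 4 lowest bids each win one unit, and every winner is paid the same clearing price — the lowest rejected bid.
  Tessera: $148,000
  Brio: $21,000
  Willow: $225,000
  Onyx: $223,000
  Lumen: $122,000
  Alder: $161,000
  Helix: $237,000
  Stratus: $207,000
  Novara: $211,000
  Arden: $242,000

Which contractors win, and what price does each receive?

Sorting: 21,000 (Brio), 122,000 (Lumen), 148,000 (Tessera), 161,000 (Alder), 207,000 (Stratus), 211,000 (Novara), …
The 4 lowest are Brio, Lumen, Tessera, Alder.
Clearing price = lowest rejected bid = $207,000.

Brio, Lumen, Tessera, Alder; each is paid $207,000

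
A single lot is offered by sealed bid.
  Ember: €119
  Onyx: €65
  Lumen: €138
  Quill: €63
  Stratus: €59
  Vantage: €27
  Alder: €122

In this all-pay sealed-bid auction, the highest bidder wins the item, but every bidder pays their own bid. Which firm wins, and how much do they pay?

Sorting bids: 138 (Lumen) > 122 (Alder) > 119 (Ember) > 65 (Onyx) > 63 (Quill) > 59 (Stratus) > …
Lumen wins with the top bid; all bids are sunk regardless.

Lumen pays €138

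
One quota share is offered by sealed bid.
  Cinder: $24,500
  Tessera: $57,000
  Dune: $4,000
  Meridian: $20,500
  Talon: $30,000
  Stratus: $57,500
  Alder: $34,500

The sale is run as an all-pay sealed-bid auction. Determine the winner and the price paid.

All-pay sealed-bid auction: the highest bidder wins the item, but every bidder pays their own bid.
Bids ranked: 57,500 (Stratus) > 57,000 (Tessera) > 34,500 (Alder) > 30,000 (Talon) > 24,500 (Cinder) > 20,500 (Meridian) > …
Stratus wins with the top bid; all bids are sunk regardless.

Stratus pays $57,500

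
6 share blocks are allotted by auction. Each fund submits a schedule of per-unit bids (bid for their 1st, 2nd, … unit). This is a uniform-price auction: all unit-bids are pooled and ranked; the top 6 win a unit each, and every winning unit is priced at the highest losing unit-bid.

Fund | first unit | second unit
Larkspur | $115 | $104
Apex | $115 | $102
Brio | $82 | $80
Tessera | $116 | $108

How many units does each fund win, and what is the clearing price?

Apex 2, Larkspur 2, Tessera 2; clearing price $82

Merging the schedules and taking the best 6: 116 (Tessera-1), 115 (Larkspur-1), 115 (Apex-1), 108 (Tessera-2), 104 (Larkspur-2), 102 (Apex-2)
The (k+1)-th unit-bid is $82.
Allocation: Apex 2, Larkspur 2, Tessera 2.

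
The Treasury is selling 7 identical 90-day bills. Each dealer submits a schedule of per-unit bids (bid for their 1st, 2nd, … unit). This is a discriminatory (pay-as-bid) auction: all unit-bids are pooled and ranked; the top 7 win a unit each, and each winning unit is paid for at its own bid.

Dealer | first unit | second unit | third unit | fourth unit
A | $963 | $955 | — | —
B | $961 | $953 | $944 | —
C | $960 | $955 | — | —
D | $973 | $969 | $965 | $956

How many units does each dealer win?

Pooled unit-bids ranked (top 7): 973 (D-1), 969 (D-2), 965 (D-3), 963 (A-1), 961 (B-1), 960 (C-1), 956 (D-4)
Next rejected bid: $955 (not a price — pay-as-bid).
Allocation: A 1, B 1, C 1, D 4.

A 1, B 1, C 1, D 4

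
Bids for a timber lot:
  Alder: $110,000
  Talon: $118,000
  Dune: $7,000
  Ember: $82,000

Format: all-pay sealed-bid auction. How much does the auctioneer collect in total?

Sorting bids: 118,000 (Talon) > 110,000 (Alder) > 82,000 (Ember) > 7,000 (Dune)
Every bidder forfeits their bid regardless of winning.
Revenue = 110,000 + 118,000 + 7,000 + 82,000 = $317,000.

Total revenue: $317,000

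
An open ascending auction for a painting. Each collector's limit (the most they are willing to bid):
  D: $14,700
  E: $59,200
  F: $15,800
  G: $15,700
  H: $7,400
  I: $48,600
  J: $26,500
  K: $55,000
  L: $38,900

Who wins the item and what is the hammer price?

Rule: the price rises until one bidder remains; the winner pays the price at which the last rival dropped out.
Limits in order: 59,200 (E) > 55,000 (K) > 48,600 (I) > 38,900 (L) > 26,500 (J) > 15,800 (F) > …
K is the last rival to drop out, at $55,000; E remains and wins at that price.

E wins at $55,000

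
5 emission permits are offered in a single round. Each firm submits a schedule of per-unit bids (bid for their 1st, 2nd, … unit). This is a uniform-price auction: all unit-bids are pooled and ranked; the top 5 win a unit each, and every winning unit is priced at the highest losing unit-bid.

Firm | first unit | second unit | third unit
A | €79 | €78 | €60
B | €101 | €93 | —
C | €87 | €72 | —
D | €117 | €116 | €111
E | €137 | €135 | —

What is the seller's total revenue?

All unit-bids, highest first — top 5: 137 (E-1), 135 (E-2), 117 (D-1), 116 (D-2), 111 (D-3)
The (k+1)-th unit-bid is €101.
Allocation: D 3, E 2. Every unit priced at €101.
Revenue = 5 × 101 = €505.

Total revenue: €505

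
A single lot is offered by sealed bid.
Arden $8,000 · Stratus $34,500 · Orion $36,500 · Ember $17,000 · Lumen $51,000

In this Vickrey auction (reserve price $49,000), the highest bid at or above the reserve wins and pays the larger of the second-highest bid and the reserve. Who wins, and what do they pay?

Bids in order: 51,000 (Lumen) > 36,500 (Orion) > 34,500 (Stratus) > 17,000 (Ember) > 8,000 (Arden)
Lumen has the top bid at or above the reserve ($51,000).
max(second-highest $36,500, reserve $49,000) = $49,000.

Lumen pays $49,000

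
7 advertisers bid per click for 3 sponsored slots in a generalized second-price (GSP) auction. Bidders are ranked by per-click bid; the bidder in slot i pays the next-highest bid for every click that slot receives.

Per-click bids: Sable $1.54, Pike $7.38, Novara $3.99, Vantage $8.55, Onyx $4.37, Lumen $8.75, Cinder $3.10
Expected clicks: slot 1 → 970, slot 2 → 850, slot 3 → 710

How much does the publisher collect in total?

Total revenue: $17669.20

Per-click bids in order: $8.75 (Lumen) > $8.55 (Vantage) > $7.38 (Pike) > $4.37 (Onyx) > …
Slot 1: Lumen pays $8.55 × 970 = $8293.50
Slot 2: Vantage pays $7.38 × 850 = $6273.00
Slot 3: Pike pays $4.37 × 710 = $3102.70
Total = $17669.20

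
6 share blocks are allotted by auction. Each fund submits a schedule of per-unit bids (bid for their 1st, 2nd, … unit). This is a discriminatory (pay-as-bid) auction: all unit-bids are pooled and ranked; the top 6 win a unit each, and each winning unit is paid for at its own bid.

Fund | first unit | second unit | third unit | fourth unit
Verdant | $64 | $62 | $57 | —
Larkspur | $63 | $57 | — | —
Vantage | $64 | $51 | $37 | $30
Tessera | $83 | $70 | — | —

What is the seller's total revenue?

All unit-bids, highest first — top 6: 83 (Tessera-1), 70 (Tessera-2), 64 (Verdant-1), 64 (Vantage-1), 63 (Larkspur-1), 62 (Verdant-2)
Next rejected bid: $57 (not a price — pay-as-bid).
Each winning unit pays its own bid.
Revenue = 83 + 70 + 64 + 64 + 63 + 62 = $406.

Total revenue: $406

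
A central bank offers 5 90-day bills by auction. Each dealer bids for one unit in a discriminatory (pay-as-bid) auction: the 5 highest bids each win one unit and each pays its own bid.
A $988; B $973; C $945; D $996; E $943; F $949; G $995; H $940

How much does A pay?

A pays $988

Ordering the bids: 996 (D), 995 (G), 988 (A), 973 (B), 949 (F), 945 (C), 943 (E), …
Winners (5 units): D, G, A, B, F.
A wins → own bid $988.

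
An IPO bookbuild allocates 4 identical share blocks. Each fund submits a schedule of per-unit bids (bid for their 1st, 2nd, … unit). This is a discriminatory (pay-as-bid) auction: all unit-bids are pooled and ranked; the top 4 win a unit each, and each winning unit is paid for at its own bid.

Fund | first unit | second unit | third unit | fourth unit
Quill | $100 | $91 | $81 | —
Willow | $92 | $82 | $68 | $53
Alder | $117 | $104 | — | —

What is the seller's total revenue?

All unit-bids, highest first — top 4: 117 (Alder-1), 104 (Alder-2), 100 (Quill-1), 92 (Willow-1)
Next rejected bid: $91 (not a price — pay-as-bid).
Each winning unit pays its own bid.
Revenue = 117 + 104 + 100 + 92 = $413.

Total revenue: $413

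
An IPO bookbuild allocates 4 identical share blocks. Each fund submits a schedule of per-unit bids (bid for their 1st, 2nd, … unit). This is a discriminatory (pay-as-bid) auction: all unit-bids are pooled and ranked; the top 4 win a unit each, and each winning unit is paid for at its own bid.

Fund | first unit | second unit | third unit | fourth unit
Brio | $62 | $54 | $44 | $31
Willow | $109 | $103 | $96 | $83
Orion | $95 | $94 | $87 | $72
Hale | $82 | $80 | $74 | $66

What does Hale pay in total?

Hale pays $0

All unit-bids, highest first — top 4: 109 (Willow-1), 103 (Willow-2), 96 (Willow-3), 95 (Orion-1)
Next rejected bid: $94 (not a price — pay-as-bid).
Hale wins no units.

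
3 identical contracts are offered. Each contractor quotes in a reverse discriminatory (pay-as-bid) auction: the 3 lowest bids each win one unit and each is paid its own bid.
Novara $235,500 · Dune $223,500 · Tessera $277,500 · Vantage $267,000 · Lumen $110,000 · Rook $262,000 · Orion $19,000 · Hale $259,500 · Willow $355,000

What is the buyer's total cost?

Total cost: $352,500

Bids ranked low→high: 19,000 (Orion), 110,000 (Lumen), 223,500 (Dune), 235,500 (Novara), 259,500 (Hale), …
Winners (3 units): Orion, Lumen, Dune.
Total cost = 19,000 + 110,000 + 223,500 = $352,500.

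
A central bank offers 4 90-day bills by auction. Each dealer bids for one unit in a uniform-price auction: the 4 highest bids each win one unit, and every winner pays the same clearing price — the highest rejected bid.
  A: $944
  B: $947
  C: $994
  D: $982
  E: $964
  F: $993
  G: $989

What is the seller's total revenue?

Total revenue: $3,856

Ordering the bids: 994 (C), 993 (F), 989 (G), 982 (D), 964 (E), 947 (B), …
Winners (4 units): C, F, G, D.
Highest unsuccessful bid: $964 → clearing price.
Total revenue = 4 × $964 = $3,856.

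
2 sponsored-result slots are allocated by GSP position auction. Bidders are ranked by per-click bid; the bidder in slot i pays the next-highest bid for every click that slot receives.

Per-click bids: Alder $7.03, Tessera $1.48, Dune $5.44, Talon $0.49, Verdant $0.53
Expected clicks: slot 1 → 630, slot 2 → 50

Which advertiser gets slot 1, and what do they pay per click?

Alder; $5.44 per click

Ranked by bid: $7.03 (Alder) > $5.44 (Dune) > $1.48 (Tessera) > …
Slot 1 goes to the first-ranked bidder, Alder, who pays the next bid down: $5.44/click.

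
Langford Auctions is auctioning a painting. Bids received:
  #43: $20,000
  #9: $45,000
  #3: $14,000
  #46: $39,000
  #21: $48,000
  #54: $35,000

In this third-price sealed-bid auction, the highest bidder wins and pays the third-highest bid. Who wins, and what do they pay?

#21 pays $39,000

Rule: the highest bidder wins and pays the third-highest bid.
Bids ranked: 48,000 (#21) > 45,000 (#9) > 39,000 (#46) > 35,000 (#54) > 20,000 (#43) > 14,000 (#3)
#21 is highest; pays the third-highest bid, $39,000.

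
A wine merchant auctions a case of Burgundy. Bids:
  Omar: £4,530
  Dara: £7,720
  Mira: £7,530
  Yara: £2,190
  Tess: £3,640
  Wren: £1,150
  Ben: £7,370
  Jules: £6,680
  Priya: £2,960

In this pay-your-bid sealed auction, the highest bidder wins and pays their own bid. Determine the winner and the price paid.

Sorting bids: 7,720 (Dara) > 7,530 (Mira) > 7,370 (Ben) > 6,680 (Jules) > 4,530 (Omar) > 3,640 (Tess) > …
Dara is highest → pays own bid, £7,720.

Dara pays £7,720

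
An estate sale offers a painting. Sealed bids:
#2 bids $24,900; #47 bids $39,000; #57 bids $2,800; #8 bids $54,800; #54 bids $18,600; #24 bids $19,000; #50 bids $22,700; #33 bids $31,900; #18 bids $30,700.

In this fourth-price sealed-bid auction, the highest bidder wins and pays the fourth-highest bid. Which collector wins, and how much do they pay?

Rule: the highest bidder wins and pays the fourth-highest bid.
Bids ranked: 54,800 (#8) > 39,000 (#47) > 31,900 (#33) > 30,700 (#18) > 24,900 (#2) > 22,700 (#50) > …
#8 wins; payment is bid #4 in the ranking = $30,700.

#8 pays $30,700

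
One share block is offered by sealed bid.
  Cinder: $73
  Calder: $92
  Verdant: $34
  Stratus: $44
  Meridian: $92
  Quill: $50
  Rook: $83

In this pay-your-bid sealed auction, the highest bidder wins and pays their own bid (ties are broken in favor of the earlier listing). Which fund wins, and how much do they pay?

Bids in order: 92 (Calder) > 92 (Meridian) > 83 (Rook) > 73 (Cinder) > 50 (Quill) > 44 (Stratus) > …
Tie at $92 → Calder wins by tie-break.
Calder is highest → pays own bid, $92.

Calder pays $92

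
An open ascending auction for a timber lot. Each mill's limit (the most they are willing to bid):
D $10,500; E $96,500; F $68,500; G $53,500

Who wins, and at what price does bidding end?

E wins at $68,500

Limits in order: 96,500 (E) > 68,500 (F) > 53,500 (G) > 10,500 (D)
Once the price passes $68,500, only E is left; the hammer falls at F's limit of $68,500.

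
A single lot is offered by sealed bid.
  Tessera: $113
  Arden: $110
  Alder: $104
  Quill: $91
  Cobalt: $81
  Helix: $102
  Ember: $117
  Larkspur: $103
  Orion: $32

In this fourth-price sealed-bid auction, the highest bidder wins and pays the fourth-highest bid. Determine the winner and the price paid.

Ember pays $104

Rule: the highest bidder wins and pays the fourth-highest bid.
Sorting bids: 117 (Ember) > 113 (Tessera) > 110 (Arden) > 104 (Alder) > 103 (Larkspur) > 102 (Helix) > …
Ember wins; payment is bid #4 in the ranking = $104.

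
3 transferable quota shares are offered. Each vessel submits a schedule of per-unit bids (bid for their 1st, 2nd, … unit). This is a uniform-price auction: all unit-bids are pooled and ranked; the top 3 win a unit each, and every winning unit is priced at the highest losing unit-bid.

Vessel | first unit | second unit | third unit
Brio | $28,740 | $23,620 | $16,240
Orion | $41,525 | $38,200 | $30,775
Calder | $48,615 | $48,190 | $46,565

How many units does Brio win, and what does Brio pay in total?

Brio: 0 units, pays $0

Merging the schedules and taking the best 3: 48,615 (Calder-1), 48,190 (Calder-2), 46,565 (Calder-3)
First bid not allocated: $41,525.
Brio wins 0 unit(s) at $41,525 each.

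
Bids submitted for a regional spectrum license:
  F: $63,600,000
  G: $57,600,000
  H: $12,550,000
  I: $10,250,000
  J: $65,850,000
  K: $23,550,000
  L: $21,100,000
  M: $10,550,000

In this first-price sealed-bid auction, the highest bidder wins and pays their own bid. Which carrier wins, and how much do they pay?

Bids in order: 65,850,000 (J) > 63,600,000 (F) > 57,600,000 (G) > 23,550,000 (K) > 21,100,000 (L) > 12,550,000 (H) > …
J has the highest bid and pays exactly that: $65,850,000.

J pays $65,850,000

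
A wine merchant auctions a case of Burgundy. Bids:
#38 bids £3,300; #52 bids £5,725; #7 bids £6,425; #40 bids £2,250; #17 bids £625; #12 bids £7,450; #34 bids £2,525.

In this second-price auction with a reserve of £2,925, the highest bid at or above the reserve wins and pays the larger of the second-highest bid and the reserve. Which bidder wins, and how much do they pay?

#12 pays £6,425

Rule: the highest bid at or above the reserve wins and pays the larger of the second-highest bid and the reserve.
Bids ranked: 7,450 (#12) > 6,425 (#7) > 5,725 (#52) > 3,300 (#38) > 2,525 (#34) > 2,250 (#40) > …
#12 has the top bid at or above the reserve (£7,450).
max(second-highest £6,425, reserve £2,925) = £6,425; the reserve does not bind.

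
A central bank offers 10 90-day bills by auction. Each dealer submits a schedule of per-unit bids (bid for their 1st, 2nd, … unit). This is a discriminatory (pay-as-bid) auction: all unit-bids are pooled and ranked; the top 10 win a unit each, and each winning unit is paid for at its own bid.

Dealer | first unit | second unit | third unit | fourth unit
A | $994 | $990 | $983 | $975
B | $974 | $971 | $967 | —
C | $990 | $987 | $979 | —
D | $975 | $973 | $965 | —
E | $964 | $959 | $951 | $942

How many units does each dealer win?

All unit-bids, highest first — top 10: 994 (A-1), 990 (A-2), 990 (C-1), 987 (C-2), 983 (A-3), 979 (C-3), 975 (A-4), 975 (D-1), 974 (B-1), 973 (D-2)
Next rejected bid: $971 (not a price — pay-as-bid).
Allocation: A 4, B 1, C 3, D 2.

A 4, B 1, C 3, D 2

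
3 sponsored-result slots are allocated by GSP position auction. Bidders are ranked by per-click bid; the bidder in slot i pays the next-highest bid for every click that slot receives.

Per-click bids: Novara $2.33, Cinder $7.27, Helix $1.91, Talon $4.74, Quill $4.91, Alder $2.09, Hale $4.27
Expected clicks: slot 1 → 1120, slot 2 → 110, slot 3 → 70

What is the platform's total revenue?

Total revenue: $6319.50

Ranked by bid: $7.27 (Cinder) > $4.91 (Quill) > $4.74 (Talon) > $4.27 (Hale) > …
Slot 1: Cinder pays $4.91 × 1120 = $5499.20
Slot 2: Quill pays $4.74 × 110 = $521.40
Slot 3: Talon pays $4.27 × 70 = $298.90
Total = $6319.50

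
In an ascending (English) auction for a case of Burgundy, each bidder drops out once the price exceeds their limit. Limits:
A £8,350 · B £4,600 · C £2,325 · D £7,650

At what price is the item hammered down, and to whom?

Limits ranked: 8,350 (A) > 7,650 (D) > 4,600 (B) > 2,325 (C)
Once the price passes £7,650, only A is left; the hammer falls at D's limit of £7,650.

A wins at £7,650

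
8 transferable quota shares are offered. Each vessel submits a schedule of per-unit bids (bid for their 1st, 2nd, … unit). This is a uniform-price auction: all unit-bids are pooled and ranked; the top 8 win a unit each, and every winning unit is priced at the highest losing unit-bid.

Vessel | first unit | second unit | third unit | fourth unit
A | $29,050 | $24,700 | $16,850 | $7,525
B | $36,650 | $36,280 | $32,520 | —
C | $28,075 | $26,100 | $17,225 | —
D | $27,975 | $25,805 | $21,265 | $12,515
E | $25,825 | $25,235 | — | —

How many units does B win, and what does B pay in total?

B: 3 units, pays $77,415

Merging the schedules and taking the best 8: 36,650 (B-1), 36,280 (B-2), 32,520 (B-3), 29,050 (A-1), 28,075 (C-1), 27,975 (D-1), 26,100 (C-2), 25,825 (E-1)
The (k+1)-th unit-bid is $25,805.
B wins 3 unit(s) at $25,805 each.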